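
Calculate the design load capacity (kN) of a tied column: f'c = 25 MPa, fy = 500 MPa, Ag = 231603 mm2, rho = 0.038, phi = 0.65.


Ast = rho * Ag = 0.038 * 231603 = 8800.914 mm2
phi*Pn = 0.65 * 0.80 * (0.85 * 25 * (231603 - 8800.914) + 500 * 8800.914) / 1000
= 4750.2 kN

4750.2


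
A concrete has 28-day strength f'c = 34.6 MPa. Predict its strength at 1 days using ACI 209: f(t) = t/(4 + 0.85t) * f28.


f(1) = 1 / (4 + 0.85 * 1) * 34.6
= 1 / 4.85 * 34.6
= 7.13 MPa

7.13


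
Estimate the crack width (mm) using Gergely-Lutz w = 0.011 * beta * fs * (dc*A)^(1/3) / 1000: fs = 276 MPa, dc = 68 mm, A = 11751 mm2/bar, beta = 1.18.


w = 0.011 * beta * fs * (dc * A)^(1/3) / 1000
= 0.011 * 1.18 * 276 * (68 * 11751)^(1/3) / 1000
= 0.332 mm

0.332


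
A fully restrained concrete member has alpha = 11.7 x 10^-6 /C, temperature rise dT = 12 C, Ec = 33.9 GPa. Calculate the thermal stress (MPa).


sigma = alpha * dT * Ec
= 11.7e-6 * 12 * 33.9 * 1000
= 4.76 MPa

4.76


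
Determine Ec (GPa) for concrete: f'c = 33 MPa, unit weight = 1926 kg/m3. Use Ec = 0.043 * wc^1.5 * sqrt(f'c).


Ec = 0.043 * 1926^1.5 * sqrt(33) / 1000
= 20.88 GPa

20.88


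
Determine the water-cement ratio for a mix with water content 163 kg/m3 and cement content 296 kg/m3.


w/c = water / cement
w/c = 163 / 296 = 0.551

0.551


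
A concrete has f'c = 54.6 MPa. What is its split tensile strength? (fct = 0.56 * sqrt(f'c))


fct = 0.56 * sqrt(54.6)
= 0.56 * 7.389
= 4.138 MPa

4.138


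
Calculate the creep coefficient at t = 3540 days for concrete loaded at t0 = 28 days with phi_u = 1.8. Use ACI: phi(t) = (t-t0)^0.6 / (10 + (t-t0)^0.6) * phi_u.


dt = 3540 - 28 = 3512
phi = 3512^0.6 / (10 + 3512^0.6) * 1.8
= 1.675

1.675


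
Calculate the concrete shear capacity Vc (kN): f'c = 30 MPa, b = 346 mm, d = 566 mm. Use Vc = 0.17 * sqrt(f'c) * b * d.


Vc = 0.17 * sqrt(30) * 346 * 566 / 1000
= 182.35 kN

182.35


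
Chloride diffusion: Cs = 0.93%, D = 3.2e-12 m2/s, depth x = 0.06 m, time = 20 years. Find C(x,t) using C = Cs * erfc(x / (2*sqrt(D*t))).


t_seconds = 20 * 365.25 * 24 * 3600 = 631152000.0 s
arg = 0.06 / (2 * sqrt(3.2e-12 * 631152000.0))
= 0.6675
erfc(0.6675) = 0.3451
C = 0.93 * 0.3451 = 0.321%

0.321


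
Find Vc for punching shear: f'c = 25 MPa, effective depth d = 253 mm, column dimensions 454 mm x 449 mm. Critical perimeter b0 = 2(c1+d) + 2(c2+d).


b0 = 2*(454 + 253) + 2*(449 + 253) = 2818 mm
Vc = 0.33 * sqrt(25) * 2818 * 253 / 1000
= 1176.37 kN

1176.37


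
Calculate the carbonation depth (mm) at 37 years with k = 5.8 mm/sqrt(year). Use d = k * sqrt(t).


depth = k * sqrt(t)
= 5.8 * sqrt(37)
= 35.28 mm

35.28


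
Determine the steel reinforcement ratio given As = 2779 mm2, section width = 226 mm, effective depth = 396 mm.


rho = As / (b * d)
= 2779 / (226 * 396)
= 0.0311

0.0311


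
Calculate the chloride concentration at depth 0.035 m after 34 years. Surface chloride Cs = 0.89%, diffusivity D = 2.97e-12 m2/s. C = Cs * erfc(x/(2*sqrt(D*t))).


t_seconds = 34 * 365.25 * 24 * 3600 = 1072958400.0 s
arg = 0.035 / (2 * sqrt(2.97e-12 * 1072958400.0))
= 0.31
erfc(0.31) = 0.6611
C = 0.89 * 0.6611 = 0.5884%

0.5884


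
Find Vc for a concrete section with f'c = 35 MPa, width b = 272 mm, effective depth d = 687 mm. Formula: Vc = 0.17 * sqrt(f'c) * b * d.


Vc = 0.17 * sqrt(35) * 272 * 687 / 1000
= 187.94 kN

187.94


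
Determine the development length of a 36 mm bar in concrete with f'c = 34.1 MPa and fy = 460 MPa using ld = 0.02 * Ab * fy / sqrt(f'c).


Ab = pi * 36^2 / 4 = 1017.876 mm2
ld = 0.02 * 1017.876 * 460 / sqrt(34.1)
= 1603.6 mm

1603.6


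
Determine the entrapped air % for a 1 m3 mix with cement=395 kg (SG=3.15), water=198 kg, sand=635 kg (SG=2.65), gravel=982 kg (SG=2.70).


Vol cement = 395 / (3.15 * 1000) = 0.125397 m3
Vol water = 198 / 1000 = 0.198 m3
Vol sand = 635 / (2.65 * 1000) = 0.239623 m3
Vol gravel = 982 / (2.70 * 1000) = 0.363704 m3
Total solid + water volume = 0.926723 m3
Air = (1 - 0.926723) * 100 = 7.33%

7.33


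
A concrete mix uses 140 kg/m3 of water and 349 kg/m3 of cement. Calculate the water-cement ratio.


w/c = water / cement
w/c = 140 / 349 = 0.401

0.401


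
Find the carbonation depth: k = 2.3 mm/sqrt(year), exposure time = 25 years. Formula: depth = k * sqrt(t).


depth = k * sqrt(t)
= 2.3 * sqrt(25)
= 11.5 mm

11.5


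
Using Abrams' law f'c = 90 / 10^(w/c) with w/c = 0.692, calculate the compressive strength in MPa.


f'c = 90 / 10^0.692
= 90 / 4.92
= 18.29 MPa

18.29


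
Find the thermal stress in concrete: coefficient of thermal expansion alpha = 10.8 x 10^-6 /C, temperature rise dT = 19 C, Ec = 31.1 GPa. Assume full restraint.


sigma = alpha * dT * Ec
= 10.8e-6 * 19 * 31.1 * 1000
= 6.382 MPa

6.382


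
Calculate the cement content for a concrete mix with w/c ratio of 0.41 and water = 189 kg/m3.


Cement = water / (w/c)
= 189 / 0.41
= 461.0 kg/m3

461.0


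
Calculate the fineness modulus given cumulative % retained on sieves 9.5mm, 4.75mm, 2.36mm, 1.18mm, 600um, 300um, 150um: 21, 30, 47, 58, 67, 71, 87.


FM = sum(cumulative % retained) / 100
= 381 / 100
= 3.81

3.81


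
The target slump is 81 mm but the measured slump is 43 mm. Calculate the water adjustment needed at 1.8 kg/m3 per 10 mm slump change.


Difference = 81 - 43 = 38 mm
Water adjustment = 38 * 1.8 / 10 = 6.8 kg/m3

6.8


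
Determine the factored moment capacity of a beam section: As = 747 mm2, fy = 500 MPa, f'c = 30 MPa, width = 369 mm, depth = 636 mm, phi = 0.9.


a = As * fy / (0.85 * f'c * b)
= 747 * 500 / (0.85 * 30 * 369)
= 39.6939 mm
Mn = As * fy * (d - a/2) / 10^6
= 230.1332 kN-m
phi*Mn = 0.9 * 230.1332 = 207.12 kN-m

207.12


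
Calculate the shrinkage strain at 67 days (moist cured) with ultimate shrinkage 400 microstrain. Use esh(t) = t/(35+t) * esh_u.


esh(67) = 67 / (35 + 67) * 400
= 67 / 102 * 400
= 262.7 microstrain

262.7


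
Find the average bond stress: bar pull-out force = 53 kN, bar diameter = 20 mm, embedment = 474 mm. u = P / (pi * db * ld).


u = P / (pi * db * ld)
= 53 * 1000 / (pi * 20 * 474)
= 1.78 MPa

1.78


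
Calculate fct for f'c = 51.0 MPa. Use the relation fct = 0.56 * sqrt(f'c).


fct = 0.56 * sqrt(51.0)
= 0.56 * 7.141
= 3.999 MPa

3.999


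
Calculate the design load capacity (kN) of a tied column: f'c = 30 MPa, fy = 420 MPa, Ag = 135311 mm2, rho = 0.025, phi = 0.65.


Ast = rho * Ag = 0.025 * 135311 = 3382.775 mm2
phi*Pn = 0.65 * 0.80 * (0.85 * 30 * (135311 - 3382.775) + 420 * 3382.775) / 1000
= 2488.17 kN

2488.17


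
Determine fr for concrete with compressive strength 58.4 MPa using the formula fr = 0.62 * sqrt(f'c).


fr = 0.62 * sqrt(58.4)
= 4.738 MPa

4.738


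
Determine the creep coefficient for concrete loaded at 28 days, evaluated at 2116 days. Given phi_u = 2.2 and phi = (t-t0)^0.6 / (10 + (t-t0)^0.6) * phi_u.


dt = 2116 - 28 = 2088
phi = 2088^0.6 / (10 + 2088^0.6) * 2.2
= 1.997

1.997


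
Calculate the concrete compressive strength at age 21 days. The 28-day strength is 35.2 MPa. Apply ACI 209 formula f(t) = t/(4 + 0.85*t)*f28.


f(21) = 21 / (4 + 0.85 * 21) * 35.2
= 21 / 21.85 * 35.2
= 33.83 MPa

33.83


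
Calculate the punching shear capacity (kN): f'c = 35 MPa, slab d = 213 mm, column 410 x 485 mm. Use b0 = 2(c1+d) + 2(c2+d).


b0 = 2*(410 + 213) + 2*(485 + 213) = 2642 mm
Vc = 0.33 * sqrt(35) * 2642 * 213 / 1000
= 1098.65 kN

1098.65


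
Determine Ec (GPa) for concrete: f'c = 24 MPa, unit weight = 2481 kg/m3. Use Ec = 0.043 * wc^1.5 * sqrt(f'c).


Ec = 0.043 * 2481^1.5 * sqrt(24) / 1000
= 26.03 GPa

26.03


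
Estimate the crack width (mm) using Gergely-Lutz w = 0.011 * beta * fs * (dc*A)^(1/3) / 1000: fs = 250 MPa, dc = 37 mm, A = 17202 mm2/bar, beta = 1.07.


w = 0.011 * beta * fs * (dc * A)^(1/3) / 1000
= 0.011 * 1.07 * 250 * (37 * 17202)^(1/3) / 1000
= 0.253 mm

0.253


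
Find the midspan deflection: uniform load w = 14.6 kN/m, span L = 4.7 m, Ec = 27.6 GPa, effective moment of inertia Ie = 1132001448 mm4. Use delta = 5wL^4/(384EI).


Convert: L = 4.7 m = 4700 mm, Ec = 27.6 GPa = 27600 MPa
delta = 5 * 14.6 * 4700^4 / (384 * 27600 * 1132001448)
= 2.97 mm

2.97


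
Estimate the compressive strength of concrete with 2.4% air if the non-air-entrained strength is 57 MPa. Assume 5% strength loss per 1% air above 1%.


Strength loss = (2.4 - 1) * 5 = 7.0%
f'c = 57 * (1 - 7.0/100)
= 53.01 MPa

53.01


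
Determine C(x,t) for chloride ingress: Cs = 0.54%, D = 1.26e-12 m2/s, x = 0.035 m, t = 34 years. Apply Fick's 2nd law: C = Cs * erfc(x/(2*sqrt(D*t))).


t_seconds = 34 * 365.25 * 24 * 3600 = 1072958400.0 s
arg = 0.035 / (2 * sqrt(1.26e-12 * 1072958400.0))
= 0.476
erfc(0.476) = 0.5009
C = 0.54 * 0.5009 = 0.2705%

0.2705


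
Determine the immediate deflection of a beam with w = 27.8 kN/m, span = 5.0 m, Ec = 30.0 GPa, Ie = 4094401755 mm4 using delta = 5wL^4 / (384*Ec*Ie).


Convert: L = 5.0 m = 5000 mm, Ec = 30.0 GPa = 30000 MPa
delta = 5 * 27.8 * 5000^4 / (384 * 30000 * 4094401755)
= 1.84 mm

1.84


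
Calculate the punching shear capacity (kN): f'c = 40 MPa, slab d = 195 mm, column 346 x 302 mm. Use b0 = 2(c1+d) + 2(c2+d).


b0 = 2*(346 + 195) + 2*(302 + 195) = 2076 mm
Vc = 0.33 * sqrt(40) * 2076 * 195 / 1000
= 844.9 kN

844.9


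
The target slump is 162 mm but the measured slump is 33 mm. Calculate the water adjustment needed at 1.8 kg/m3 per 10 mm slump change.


Difference = 162 - 33 = 129 mm
Water adjustment = 129 * 1.8 / 10 = 23.2 kg/m3

23.2


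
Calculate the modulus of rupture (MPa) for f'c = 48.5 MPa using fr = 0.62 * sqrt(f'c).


fr = 0.62 * sqrt(48.5)
= 4.318 MPa

4.318


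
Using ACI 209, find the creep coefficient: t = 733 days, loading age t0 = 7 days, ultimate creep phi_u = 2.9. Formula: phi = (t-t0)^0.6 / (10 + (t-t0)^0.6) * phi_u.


dt = 733 - 7 = 726
phi = 726^0.6 / (10 + 726^0.6) * 2.9
= 2.433

2.433


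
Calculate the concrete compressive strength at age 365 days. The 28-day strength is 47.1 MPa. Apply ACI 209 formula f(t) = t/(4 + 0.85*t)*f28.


f(365) = 365 / (4 + 0.85 * 365) * 47.1
= 365 / 314.25 * 47.1
= 54.71 MPa

54.71


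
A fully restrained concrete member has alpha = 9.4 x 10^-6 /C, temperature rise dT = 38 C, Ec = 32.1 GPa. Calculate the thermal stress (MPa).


sigma = alpha * dT * Ec
= 9.4e-6 * 38 * 32.1 * 1000
= 11.466 MPa

11.466


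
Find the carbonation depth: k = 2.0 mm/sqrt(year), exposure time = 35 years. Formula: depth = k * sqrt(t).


depth = k * sqrt(t)
= 2.0 * sqrt(35)
= 11.83 mm

11.83


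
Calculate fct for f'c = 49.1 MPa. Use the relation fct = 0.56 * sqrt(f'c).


fct = 0.56 * sqrt(49.1)
= 0.56 * 7.007
= 3.924 MPa

3.924


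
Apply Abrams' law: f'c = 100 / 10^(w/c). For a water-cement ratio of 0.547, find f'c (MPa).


f'c = 100 / 10^0.547
= 100 / 3.524
= 28.38 MPa

28.38


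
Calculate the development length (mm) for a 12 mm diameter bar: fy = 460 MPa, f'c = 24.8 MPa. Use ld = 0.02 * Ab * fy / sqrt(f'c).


Ab = pi * 12^2 / 4 = 113.097 mm2
ld = 0.02 * 113.097 * 460 / sqrt(24.8)
= 208.9 mm

208.9


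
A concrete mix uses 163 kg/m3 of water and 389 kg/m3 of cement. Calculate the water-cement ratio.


w/c = water / cement
w/c = 163 / 389 = 0.419

0.419


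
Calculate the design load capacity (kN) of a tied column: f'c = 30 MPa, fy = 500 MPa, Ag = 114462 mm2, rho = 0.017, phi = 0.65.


Ast = rho * Ag = 0.017 * 114462 = 1945.854 mm2
phi*Pn = 0.65 * 0.80 * (0.85 * 30 * (114462 - 1945.854) + 500 * 1945.854) / 1000
= 1997.89 kN

1997.89


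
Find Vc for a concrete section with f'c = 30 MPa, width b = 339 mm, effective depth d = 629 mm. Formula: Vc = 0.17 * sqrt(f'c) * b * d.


Vc = 0.17 * sqrt(30) * 339 * 629 / 1000
= 198.55 kN

198.55


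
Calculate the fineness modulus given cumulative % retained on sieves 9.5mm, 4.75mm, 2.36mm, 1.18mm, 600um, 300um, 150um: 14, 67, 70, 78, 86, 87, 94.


FM = sum(cumulative % retained) / 100
= 496 / 100
= 4.96

4.96


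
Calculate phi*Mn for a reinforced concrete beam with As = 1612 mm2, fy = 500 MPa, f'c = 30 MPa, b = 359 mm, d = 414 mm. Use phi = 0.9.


a = As * fy / (0.85 * f'c * b)
= 1612 * 500 / (0.85 * 30 * 359)
= 88.0441 mm
Mn = As * fy * (d - a/2) / 10^6
= 298.2022 kN-m
phi*Mn = 0.9 * 298.2022 = 268.38 kN-m

268.38


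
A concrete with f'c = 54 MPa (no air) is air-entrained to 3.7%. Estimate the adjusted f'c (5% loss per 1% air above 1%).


Strength loss = (3.7 - 1) * 5 = 13.5%
f'c = 54 * (1 - 13.5/100)
= 46.71 MPa

46.71


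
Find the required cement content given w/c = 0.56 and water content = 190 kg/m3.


Cement = water / (w/c)
= 190 / 0.56
= 339.3 kg/m3

339.3


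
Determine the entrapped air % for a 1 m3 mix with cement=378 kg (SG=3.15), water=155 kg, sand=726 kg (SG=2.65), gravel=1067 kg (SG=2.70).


Vol cement = 378 / (3.15 * 1000) = 0.12 m3
Vol water = 155 / 1000 = 0.155 m3
Vol sand = 726 / (2.65 * 1000) = 0.273962 m3
Vol gravel = 1067 / (2.70 * 1000) = 0.395185 m3
Total solid + water volume = 0.944147 m3
Air = (1 - 0.944147) * 100 = 5.59%

5.59


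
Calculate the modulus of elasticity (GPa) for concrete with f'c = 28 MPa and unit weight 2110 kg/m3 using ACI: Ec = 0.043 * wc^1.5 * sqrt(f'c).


Ec = 0.043 * 2110^1.5 * sqrt(28) / 1000
= 22.05 GPa

22.05


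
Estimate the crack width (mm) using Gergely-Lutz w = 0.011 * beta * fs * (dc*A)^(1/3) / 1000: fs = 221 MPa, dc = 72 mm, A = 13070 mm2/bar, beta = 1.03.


w = 0.011 * beta * fs * (dc * A)^(1/3) / 1000
= 0.011 * 1.03 * 221 * (72 * 13070)^(1/3) / 1000
= 0.245 mm

0.245


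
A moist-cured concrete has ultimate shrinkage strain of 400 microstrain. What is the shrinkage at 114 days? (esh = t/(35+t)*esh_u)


esh(114) = 114 / (35 + 114) * 400
= 114 / 149 * 400
= 306.0 microstrain

306.0


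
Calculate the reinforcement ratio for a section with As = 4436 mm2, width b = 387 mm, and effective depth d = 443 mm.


rho = As / (b * d)
= 4436 / (387 * 443)
= 0.0259

0.0259


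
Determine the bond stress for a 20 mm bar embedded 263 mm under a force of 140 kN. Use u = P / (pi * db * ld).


u = P / (pi * db * ld)
= 140 * 1000 / (pi * 20 * 263)
= 8.472 MPa

8.472


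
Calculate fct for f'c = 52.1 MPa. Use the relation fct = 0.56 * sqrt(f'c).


fct = 0.56 * sqrt(52.1)
= 0.56 * 7.218
= 4.042 MPa

4.042


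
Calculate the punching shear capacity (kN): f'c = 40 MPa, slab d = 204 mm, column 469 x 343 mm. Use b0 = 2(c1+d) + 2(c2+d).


b0 = 2*(469 + 204) + 2*(343 + 204) = 2440 mm
Vc = 0.33 * sqrt(40) * 2440 * 204 / 1000
= 1038.88 kN

1038.88


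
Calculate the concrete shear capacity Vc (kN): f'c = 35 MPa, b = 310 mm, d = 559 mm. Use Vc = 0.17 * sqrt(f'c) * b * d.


Vc = 0.17 * sqrt(35) * 310 * 559 / 1000
= 174.28 kN

174.28


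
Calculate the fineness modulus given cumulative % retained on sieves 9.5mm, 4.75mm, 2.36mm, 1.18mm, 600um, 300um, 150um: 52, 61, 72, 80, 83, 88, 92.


FM = sum(cumulative % retained) / 100
= 528 / 100
= 5.28

5.28


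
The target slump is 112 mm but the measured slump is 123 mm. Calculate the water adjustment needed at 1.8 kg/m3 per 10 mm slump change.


Difference = 112 - 123 = -11 mm
Water adjustment = -11 * 1.8 / 10 = -2.0 kg/m3

-2.0


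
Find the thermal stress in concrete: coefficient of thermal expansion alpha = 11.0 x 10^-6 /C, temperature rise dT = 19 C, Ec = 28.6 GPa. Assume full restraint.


sigma = alpha * dT * Ec
= 11.0e-6 * 19 * 28.6 * 1000
= 5.977 MPa

5.977


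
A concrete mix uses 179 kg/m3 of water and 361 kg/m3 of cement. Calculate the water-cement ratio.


w/c = water / cement
w/c = 179 / 361 = 0.496

0.496


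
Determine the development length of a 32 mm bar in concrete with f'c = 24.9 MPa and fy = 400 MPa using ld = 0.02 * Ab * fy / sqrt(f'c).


Ab = pi * 32^2 / 4 = 804.248 mm2
ld = 0.02 * 804.248 * 400 / sqrt(24.9)
= 1289.4 mm

1289.4


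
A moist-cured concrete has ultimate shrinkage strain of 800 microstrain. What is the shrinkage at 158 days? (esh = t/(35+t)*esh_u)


esh(158) = 158 / (35 + 158) * 800
= 158 / 193 * 800
= 654.9 microstrain

654.9


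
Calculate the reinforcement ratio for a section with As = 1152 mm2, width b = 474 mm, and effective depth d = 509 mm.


rho = As / (b * d)
= 1152 / (474 * 509)
= 0.0048

0.0048


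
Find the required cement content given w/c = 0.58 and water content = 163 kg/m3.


Cement = water / (w/c)
= 163 / 0.58
= 281.0 kg/m3

281.0


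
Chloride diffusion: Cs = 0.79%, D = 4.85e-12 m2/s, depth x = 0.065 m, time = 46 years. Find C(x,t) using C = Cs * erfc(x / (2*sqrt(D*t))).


t_seconds = 46 * 365.25 * 24 * 3600 = 1451649600.0 s
arg = 0.065 / (2 * sqrt(4.85e-12 * 1451649600.0))
= 0.3873
erfc(0.3873) = 0.5839
C = 0.79 * 0.5839 = 0.4612%

0.4612


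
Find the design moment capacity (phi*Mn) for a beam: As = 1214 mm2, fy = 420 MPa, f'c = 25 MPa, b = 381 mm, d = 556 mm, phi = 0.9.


a = As * fy / (0.85 * f'c * b)
= 1214 * 420 / (0.85 * 25 * 381)
= 62.9773 mm
Mn = As * fy * (d - a/2) / 10^6
= 267.4378 kN-m
phi*Mn = 0.9 * 267.4378 = 240.69 kN-m

240.69


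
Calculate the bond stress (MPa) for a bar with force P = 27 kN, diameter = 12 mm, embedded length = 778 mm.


u = P / (pi * db * ld)
= 27 * 1000 / (pi * 12 * 778)
= 0.921 MPa

0.921


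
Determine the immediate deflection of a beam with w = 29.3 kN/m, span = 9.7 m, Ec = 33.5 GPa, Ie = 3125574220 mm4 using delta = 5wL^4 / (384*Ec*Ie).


Convert: L = 9.7 m = 9700 mm, Ec = 33.5 GPa = 33500 MPa
delta = 5 * 29.3 * 9700^4 / (384 * 33500 * 3125574220)
= 32.26 mm

32.26


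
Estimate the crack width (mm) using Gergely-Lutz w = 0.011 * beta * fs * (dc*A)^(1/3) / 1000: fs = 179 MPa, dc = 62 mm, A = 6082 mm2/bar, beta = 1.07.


w = 0.011 * beta * fs * (dc * A)^(1/3) / 1000
= 0.011 * 1.07 * 179 * (62 * 6082)^(1/3) / 1000
= 0.152 mm

0.152


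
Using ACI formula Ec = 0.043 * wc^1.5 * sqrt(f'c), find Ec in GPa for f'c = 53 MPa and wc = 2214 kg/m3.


Ec = 0.043 * 2214^1.5 * sqrt(53) / 1000
= 32.61 GPa

32.61


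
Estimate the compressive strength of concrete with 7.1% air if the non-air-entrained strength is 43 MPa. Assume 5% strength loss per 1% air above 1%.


Strength loss = (7.1 - 1) * 5 = 30.5%
f'c = 43 * (1 - 30.5/100)
= 29.89 MPa

29.89


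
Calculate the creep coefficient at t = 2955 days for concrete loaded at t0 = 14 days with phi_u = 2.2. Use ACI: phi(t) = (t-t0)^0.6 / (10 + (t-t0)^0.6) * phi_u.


dt = 2955 - 14 = 2941
phi = 2941^0.6 / (10 + 2941^0.6) * 2.2
= 2.031

2.031


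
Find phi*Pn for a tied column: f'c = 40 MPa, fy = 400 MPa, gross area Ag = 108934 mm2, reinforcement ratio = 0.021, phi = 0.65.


Ast = rho * Ag = 0.021 * 108934 = 2287.614 mm2
phi*Pn = 0.65 * 0.80 * (0.85 * 40 * (108934 - 2287.614) + 400 * 2287.614) / 1000
= 2361.33 kN

2361.33


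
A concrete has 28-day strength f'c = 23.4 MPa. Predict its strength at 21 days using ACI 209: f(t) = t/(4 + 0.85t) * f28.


f(21) = 21 / (4 + 0.85 * 21) * 23.4
= 21 / 21.85 * 23.4
= 22.49 MPa

22.49


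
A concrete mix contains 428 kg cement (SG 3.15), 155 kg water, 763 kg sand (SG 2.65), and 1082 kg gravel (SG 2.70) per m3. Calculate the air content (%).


Vol cement = 428 / (3.15 * 1000) = 0.135873 m3
Vol water = 155 / 1000 = 0.155 m3
Vol sand = 763 / (2.65 * 1000) = 0.287925 m3
Vol gravel = 1082 / (2.70 * 1000) = 0.400741 m3
Total solid + water volume = 0.979538 m3
Air = (1 - 0.979538) * 100 = 2.05%

2.05


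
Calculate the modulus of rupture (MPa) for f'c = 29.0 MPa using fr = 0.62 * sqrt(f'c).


fr = 0.62 * sqrt(29.0)
= 3.339 MPa

3.339


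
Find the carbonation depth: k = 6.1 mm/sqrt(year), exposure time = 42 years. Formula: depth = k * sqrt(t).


depth = k * sqrt(t)
= 6.1 * sqrt(42)
= 39.53 mm

39.53


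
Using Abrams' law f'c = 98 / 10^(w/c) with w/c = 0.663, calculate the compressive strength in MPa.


f'c = 98 / 10^0.663
= 98 / 4.603
= 21.29 MPa

21.29


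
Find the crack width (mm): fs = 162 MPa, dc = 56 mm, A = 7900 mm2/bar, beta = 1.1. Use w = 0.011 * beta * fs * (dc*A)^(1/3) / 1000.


w = 0.011 * beta * fs * (dc * A)^(1/3) / 1000
= 0.011 * 1.1 * 162 * (56 * 7900)^(1/3) / 1000
= 0.149 mm

0.149


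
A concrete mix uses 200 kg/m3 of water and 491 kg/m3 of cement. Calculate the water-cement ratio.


w/c = water / cement
w/c = 200 / 491 = 0.407

0.407


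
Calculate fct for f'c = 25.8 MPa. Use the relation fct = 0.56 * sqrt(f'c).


fct = 0.56 * sqrt(25.8)
= 0.56 * 5.079
= 2.844 MPa

2.844


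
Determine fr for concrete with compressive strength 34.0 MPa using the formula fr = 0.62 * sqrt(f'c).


fr = 0.62 * sqrt(34.0)
= 3.615 MPa

3.615


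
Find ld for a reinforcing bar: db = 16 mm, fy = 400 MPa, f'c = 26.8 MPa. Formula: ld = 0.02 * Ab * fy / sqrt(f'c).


Ab = pi * 16^2 / 4 = 201.062 mm2
ld = 0.02 * 201.062 * 400 / sqrt(26.8)
= 310.7 mm

310.7


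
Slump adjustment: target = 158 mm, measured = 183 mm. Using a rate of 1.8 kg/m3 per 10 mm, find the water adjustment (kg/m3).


Difference = 158 - 183 = -25 mm
Water adjustment = -25 * 1.8 / 10 = -4.5 kg/m3

-4.5


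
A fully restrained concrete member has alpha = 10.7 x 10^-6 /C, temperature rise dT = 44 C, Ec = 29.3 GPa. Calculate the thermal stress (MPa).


sigma = alpha * dT * Ec
= 10.7e-6 * 44 * 29.3 * 1000
= 13.794 MPa

13.794


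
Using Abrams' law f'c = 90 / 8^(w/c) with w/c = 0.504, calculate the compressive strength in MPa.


f'c = 90 / 8^0.504
= 90 / 2.852
= 31.56 MPa

31.56


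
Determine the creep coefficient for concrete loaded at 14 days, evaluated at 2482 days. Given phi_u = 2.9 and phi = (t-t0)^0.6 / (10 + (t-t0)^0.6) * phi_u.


dt = 2482 - 14 = 2468
phi = 2468^0.6 / (10 + 2468^0.6) * 2.9
= 2.655

2.655


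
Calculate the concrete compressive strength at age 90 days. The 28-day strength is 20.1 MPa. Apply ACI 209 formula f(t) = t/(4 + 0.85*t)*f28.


f(90) = 90 / (4 + 0.85 * 90) * 20.1
= 90 / 80.5 * 20.1
= 22.47 MPa

22.47


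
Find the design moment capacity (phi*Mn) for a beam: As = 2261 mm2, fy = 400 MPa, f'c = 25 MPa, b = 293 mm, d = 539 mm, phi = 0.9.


a = As * fy / (0.85 * f'c * b)
= 2261 * 400 / (0.85 * 25 * 293)
= 145.256 mm
Mn = As * fy * (d - a/2) / 10^6
= 421.7868 kN-m
phi*Mn = 0.9 * 421.7868 = 379.61 kN-m

379.61


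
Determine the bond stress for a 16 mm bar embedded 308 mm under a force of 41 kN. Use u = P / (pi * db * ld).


u = P / (pi * db * ld)
= 41 * 1000 / (pi * 16 * 308)
= 2.648 MPa

2.648


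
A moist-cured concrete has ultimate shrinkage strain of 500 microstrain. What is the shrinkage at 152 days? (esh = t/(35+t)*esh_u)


esh(152) = 152 / (35 + 152) * 500
= 152 / 187 * 500
= 406.4 microstrain

406.4


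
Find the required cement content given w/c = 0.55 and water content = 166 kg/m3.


Cement = water / (w/c)
= 166 / 0.55
= 301.8 kg/m3

301.8


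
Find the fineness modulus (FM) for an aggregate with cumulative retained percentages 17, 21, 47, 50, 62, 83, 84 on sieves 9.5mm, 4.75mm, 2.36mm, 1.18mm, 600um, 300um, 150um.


FM = sum(cumulative % retained) / 100
= 364 / 100
= 3.64

3.64


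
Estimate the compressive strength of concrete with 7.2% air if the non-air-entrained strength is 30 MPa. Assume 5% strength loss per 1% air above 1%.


Strength loss = (7.2 - 1) * 5 = 31.0%
f'c = 30 * (1 - 31.0/100)
= 20.7 MPa

20.7


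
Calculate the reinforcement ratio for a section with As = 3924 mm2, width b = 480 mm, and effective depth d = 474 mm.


rho = As / (b * d)
= 3924 / (480 * 474)
= 0.0172

0.0172


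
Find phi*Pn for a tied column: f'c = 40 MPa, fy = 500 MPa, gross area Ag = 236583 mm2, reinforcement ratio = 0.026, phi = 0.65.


Ast = rho * Ag = 0.026 * 236583 = 6151.158 mm2
phi*Pn = 0.65 * 0.80 * (0.85 * 40 * (236583 - 6151.158) + 500 * 6151.158) / 1000
= 5673.34 kN

5673.34


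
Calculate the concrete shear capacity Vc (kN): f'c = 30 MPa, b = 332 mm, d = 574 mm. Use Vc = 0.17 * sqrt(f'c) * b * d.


Vc = 0.17 * sqrt(30) * 332 * 574 / 1000
= 177.44 kN

177.44


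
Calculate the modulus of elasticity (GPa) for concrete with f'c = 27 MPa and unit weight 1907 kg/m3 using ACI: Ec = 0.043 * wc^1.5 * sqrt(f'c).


Ec = 0.043 * 1907^1.5 * sqrt(27) / 1000
= 18.61 GPa

18.61


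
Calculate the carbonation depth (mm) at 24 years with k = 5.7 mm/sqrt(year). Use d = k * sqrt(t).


depth = k * sqrt(t)
= 5.7 * sqrt(24)
= 27.92 mm

27.92


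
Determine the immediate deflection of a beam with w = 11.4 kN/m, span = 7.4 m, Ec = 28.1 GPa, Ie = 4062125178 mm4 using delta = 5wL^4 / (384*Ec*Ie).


Convert: L = 7.4 m = 7400 mm, Ec = 28.1 GPa = 28100 MPa
delta = 5 * 11.4 * 7400^4 / (384 * 28100 * 4062125178)
= 3.9 mm

3.9


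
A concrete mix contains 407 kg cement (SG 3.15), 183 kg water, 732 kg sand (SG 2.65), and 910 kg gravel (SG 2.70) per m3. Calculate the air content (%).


Vol cement = 407 / (3.15 * 1000) = 0.129206 m3
Vol water = 183 / 1000 = 0.183 m3
Vol sand = 732 / (2.65 * 1000) = 0.276226 m3
Vol gravel = 910 / (2.70 * 1000) = 0.337037 m3
Total solid + water volume = 0.92547 m3
Air = (1 - 0.92547) * 100 = 7.45%

7.45


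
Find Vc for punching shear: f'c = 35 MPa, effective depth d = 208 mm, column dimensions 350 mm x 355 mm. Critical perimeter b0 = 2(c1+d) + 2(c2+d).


b0 = 2*(350 + 208) + 2*(355 + 208) = 2242 mm
Vc = 0.33 * sqrt(35) * 2242 * 208 / 1000
= 910.43 kN

910.43


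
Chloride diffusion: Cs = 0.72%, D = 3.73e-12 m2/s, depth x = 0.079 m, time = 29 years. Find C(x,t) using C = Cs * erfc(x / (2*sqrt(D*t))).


t_seconds = 29 * 365.25 * 24 * 3600 = 915170400.0 s
arg = 0.079 / (2 * sqrt(3.73e-12 * 915170400.0))
= 0.6761
erfc(0.6761) = 0.339
C = 0.72 * 0.339 = 0.2441%

0.2441


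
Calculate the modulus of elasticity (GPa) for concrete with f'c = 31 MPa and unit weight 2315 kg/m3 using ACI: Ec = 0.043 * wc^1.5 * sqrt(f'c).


Ec = 0.043 * 2315^1.5 * sqrt(31) / 1000
= 26.67 GPa

26.67


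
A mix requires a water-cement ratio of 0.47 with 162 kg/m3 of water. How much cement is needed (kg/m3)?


Cement = water / (w/c)
= 162 / 0.47
= 344.7 kg/m3

344.7


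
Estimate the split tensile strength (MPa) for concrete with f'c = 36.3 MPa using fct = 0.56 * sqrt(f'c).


fct = 0.56 * sqrt(36.3)
= 0.56 * 6.025
= 3.374 MPa

3.374


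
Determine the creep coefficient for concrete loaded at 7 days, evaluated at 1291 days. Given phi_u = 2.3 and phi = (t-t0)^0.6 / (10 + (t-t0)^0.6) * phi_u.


dt = 1291 - 7 = 1284
phi = 1284^0.6 / (10 + 1284^0.6) * 2.3
= 2.024

2.024


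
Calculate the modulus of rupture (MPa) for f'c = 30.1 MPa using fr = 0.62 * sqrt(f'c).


fr = 0.62 * sqrt(30.1)
= 3.402 MPa

3.402


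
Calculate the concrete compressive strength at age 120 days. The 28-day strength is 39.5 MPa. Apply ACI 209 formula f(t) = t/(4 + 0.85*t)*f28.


f(120) = 120 / (4 + 0.85 * 120) * 39.5
= 120 / 106.0 * 39.5
= 44.72 MPa

44.72


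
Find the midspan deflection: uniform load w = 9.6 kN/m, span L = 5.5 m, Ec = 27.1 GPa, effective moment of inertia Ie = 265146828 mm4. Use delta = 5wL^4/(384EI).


Convert: L = 5.5 m = 5500 mm, Ec = 27.1 GPa = 27100 MPa
delta = 5 * 9.6 * 5500^4 / (384 * 27100 * 265146828)
= 15.92 mm

15.92


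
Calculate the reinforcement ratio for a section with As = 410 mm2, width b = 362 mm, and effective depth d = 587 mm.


rho = As / (b * d)
= 410 / (362 * 587)
= 0.0019

0.0019


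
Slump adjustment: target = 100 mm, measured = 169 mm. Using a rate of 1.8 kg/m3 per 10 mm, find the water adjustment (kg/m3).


Difference = 100 - 169 = -69 mm
Water adjustment = -69 * 1.8 / 10 = -12.4 kg/m3

-12.4


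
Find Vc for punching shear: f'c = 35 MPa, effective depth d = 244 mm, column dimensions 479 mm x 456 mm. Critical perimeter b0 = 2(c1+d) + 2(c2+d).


b0 = 2*(479 + 244) + 2*(456 + 244) = 2846 mm
Vc = 0.33 * sqrt(35) * 2846 * 244 / 1000
= 1355.73 kN

1355.73


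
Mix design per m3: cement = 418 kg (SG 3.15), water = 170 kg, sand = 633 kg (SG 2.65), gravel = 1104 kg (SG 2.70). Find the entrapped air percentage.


Vol cement = 418 / (3.15 * 1000) = 0.132698 m3
Vol water = 170 / 1000 = 0.17 m3
Vol sand = 633 / (2.65 * 1000) = 0.238868 m3
Vol gravel = 1104 / (2.70 * 1000) = 0.408889 m3
Total solid + water volume = 0.950455 m3
Air = (1 - 0.950455) * 100 = 4.95%

4.95


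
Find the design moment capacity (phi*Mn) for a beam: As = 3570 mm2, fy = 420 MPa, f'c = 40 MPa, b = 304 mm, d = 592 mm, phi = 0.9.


a = As * fy / (0.85 * f'c * b)
= 3570 * 420 / (0.85 * 40 * 304)
= 145.0658 mm
Mn = As * fy * (d - a/2) / 10^6
= 778.889 kN-m
phi*Mn = 0.9 * 778.889 = 701.0 kN-m

701.0


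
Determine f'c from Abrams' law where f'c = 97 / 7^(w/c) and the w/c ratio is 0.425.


f'c = 97 / 7^0.425
= 97 / 2.286
= 42.42 MPa

42.42


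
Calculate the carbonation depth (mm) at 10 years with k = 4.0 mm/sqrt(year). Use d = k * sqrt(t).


depth = k * sqrt(t)
= 4.0 * sqrt(10)
= 12.65 mm

12.65


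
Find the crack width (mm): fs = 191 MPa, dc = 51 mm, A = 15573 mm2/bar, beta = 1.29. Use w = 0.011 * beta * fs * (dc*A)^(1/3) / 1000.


w = 0.011 * beta * fs * (dc * A)^(1/3) / 1000
= 0.011 * 1.29 * 191 * (51 * 15573)^(1/3) / 1000
= 0.251 mm

0.251


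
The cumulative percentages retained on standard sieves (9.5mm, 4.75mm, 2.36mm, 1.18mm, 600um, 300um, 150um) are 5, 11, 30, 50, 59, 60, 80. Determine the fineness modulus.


FM = sum(cumulative % retained) / 100
= 295 / 100
= 2.95

2.95


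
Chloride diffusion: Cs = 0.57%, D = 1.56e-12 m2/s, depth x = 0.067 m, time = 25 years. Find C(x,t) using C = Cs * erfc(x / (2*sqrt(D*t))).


t_seconds = 25 * 365.25 * 24 * 3600 = 788940000.0 s
arg = 0.067 / (2 * sqrt(1.56e-12 * 788940000.0))
= 0.9549
erfc(0.9549) = 0.1769
C = 0.57 * 0.1769 = 0.1008%

0.1008


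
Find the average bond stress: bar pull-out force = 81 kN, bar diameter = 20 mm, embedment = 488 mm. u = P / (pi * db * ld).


u = P / (pi * db * ld)
= 81 * 1000 / (pi * 20 * 488)
= 2.642 MPa

2.642


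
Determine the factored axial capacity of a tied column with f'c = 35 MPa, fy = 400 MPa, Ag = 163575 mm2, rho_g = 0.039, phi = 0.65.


Ast = rho * Ag = 0.039 * 163575 = 6379.425 mm2
phi*Pn = 0.65 * 0.80 * (0.85 * 35 * (163575 - 6379.425) + 400 * 6379.425) / 1000
= 3758.74 kN

3758.74


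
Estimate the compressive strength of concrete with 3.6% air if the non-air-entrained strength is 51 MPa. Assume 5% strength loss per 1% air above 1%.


Strength loss = (3.6 - 1) * 5 = 13.0%
f'c = 51 * (1 - 13.0/100)
= 44.37 MPa

44.37


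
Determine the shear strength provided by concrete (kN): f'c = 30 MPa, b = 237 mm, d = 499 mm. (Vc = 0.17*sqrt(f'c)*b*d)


Vc = 0.17 * sqrt(30) * 237 * 499 / 1000
= 110.12 kN

110.12


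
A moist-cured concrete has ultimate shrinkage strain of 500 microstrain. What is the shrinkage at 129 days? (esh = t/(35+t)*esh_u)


esh(129) = 129 / (35 + 129) * 500
= 129 / 164 * 500
= 393.3 microstrain

393.3


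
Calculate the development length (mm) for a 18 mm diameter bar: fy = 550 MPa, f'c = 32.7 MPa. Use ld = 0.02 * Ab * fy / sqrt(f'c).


Ab = pi * 18^2 / 4 = 254.469 mm2
ld = 0.02 * 254.469 * 550 / sqrt(32.7)
= 489.5 mm

489.5


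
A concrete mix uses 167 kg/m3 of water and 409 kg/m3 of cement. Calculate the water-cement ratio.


w/c = water / cement
w/c = 167 / 409 = 0.408

0.408


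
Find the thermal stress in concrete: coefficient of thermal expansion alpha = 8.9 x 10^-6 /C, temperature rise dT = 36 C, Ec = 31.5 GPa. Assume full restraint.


sigma = alpha * dT * Ec
= 8.9e-6 * 36 * 31.5 * 1000
= 10.093 MPa

10.093


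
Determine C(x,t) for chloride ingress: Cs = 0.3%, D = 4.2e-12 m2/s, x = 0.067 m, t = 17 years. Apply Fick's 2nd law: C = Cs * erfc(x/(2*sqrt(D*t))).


t_seconds = 17 * 365.25 * 24 * 3600 = 536479200.0 s
arg = 0.067 / (2 * sqrt(4.2e-12 * 536479200.0))
= 0.7057
erfc(0.7057) = 0.3182
C = 0.3 * 0.3182 = 0.0955%

0.0955


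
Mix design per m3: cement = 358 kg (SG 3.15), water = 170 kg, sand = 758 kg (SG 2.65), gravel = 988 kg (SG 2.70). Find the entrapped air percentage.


Vol cement = 358 / (3.15 * 1000) = 0.113651 m3
Vol water = 170 / 1000 = 0.17 m3
Vol sand = 758 / (2.65 * 1000) = 0.286038 m3
Vol gravel = 988 / (2.70 * 1000) = 0.365926 m3
Total solid + water volume = 0.935614 m3
Air = (1 - 0.935614) * 100 = 6.44%

6.44


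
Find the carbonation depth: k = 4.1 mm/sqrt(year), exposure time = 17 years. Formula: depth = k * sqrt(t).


depth = k * sqrt(t)
= 4.1 * sqrt(17)
= 16.9 mm

16.9


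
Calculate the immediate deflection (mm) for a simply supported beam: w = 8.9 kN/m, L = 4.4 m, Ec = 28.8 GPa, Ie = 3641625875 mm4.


Convert: L = 4.4 m = 4400 mm, Ec = 28.8 GPa = 28800 MPa
delta = 5 * 8.9 * 4400^4 / (384 * 28800 * 3641625875)
= 0.41 mm

0.41


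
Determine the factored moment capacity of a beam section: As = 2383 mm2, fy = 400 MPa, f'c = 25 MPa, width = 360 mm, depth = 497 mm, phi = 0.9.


a = As * fy / (0.85 * f'c * b)
= 2383 * 400 / (0.85 * 25 * 360)
= 124.6013 mm
Mn = As * fy * (d - a/2) / 10^6
= 414.3554 kN-m
phi*Mn = 0.9 * 414.3554 = 372.92 kN-m

372.92


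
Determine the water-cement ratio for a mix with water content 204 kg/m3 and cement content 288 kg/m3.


w/c = water / cement
w/c = 204 / 288 = 0.708

0.708


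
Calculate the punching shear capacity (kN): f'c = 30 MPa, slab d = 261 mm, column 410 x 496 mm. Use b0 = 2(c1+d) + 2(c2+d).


b0 = 2*(410 + 261) + 2*(496 + 261) = 2856 mm
Vc = 0.33 * sqrt(30) * 2856 * 261 / 1000
= 1347.33 kN

1347.33


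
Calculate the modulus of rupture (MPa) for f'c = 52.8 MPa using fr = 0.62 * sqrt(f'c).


fr = 0.62 * sqrt(52.8)
= 4.505 MPa

4.505


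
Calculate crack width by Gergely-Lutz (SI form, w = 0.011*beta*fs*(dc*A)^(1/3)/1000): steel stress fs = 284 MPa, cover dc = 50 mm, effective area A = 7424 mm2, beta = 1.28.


w = 0.011 * beta * fs * (dc * A)^(1/3) / 1000
= 0.011 * 1.28 * 284 * (50 * 7424)^(1/3) / 1000
= 0.287 mm

0.287


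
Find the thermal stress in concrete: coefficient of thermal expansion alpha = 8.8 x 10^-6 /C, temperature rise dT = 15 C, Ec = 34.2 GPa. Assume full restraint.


sigma = alpha * dT * Ec
= 8.8e-6 * 15 * 34.2 * 1000
= 4.514 MPa

4.514


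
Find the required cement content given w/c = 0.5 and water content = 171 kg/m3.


Cement = water / (w/c)
= 171 / 0.5
= 342.0 kg/m3

342.0


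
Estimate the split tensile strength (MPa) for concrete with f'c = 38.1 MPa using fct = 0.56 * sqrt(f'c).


fct = 0.56 * sqrt(38.1)
= 0.56 * 6.173
= 3.457 MPa

3.457


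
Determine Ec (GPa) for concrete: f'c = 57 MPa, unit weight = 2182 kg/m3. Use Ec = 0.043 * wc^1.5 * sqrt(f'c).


Ec = 0.043 * 2182^1.5 * sqrt(57) / 1000
= 33.09 GPa

33.09


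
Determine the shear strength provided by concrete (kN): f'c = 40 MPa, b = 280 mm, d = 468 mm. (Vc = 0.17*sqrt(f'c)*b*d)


Vc = 0.17 * sqrt(40) * 280 * 468 / 1000
= 140.89 kN

140.89


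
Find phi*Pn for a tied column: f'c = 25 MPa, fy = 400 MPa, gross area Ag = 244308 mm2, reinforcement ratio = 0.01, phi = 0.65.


Ast = rho * Ag = 0.01 * 244308 = 2443.08 mm2
phi*Pn = 0.65 * 0.80 * (0.85 * 25 * (244308 - 2443.08) + 400 * 2443.08) / 1000
= 3180.77 kN

3180.77


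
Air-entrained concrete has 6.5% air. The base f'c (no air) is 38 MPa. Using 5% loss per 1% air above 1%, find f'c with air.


Strength loss = (6.5 - 1) * 5 = 27.5%
f'c = 38 * (1 - 27.5/100)
= 27.55 MPa

27.55


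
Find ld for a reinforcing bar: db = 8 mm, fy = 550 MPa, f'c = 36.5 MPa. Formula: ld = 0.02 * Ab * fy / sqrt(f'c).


Ab = pi * 8^2 / 4 = 50.265 mm2
ld = 0.02 * 50.265 * 550 / sqrt(36.5)
= 91.5 mm

91.5


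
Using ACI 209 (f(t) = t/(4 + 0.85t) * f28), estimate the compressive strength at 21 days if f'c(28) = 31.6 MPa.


f(21) = 21 / (4 + 0.85 * 21) * 31.6
= 21 / 21.85 * 31.6
= 30.37 MPa

30.37


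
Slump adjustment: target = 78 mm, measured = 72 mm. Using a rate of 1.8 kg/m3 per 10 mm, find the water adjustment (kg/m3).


Difference = 78 - 72 = 6 mm
Water adjustment = 6 * 1.8 / 10 = 1.1 kg/m3

1.1


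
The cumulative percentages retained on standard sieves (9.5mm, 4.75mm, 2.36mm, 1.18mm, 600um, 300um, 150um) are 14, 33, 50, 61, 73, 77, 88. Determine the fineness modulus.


FM = sum(cumulative % retained) / 100
= 396 / 100
= 3.96

3.96


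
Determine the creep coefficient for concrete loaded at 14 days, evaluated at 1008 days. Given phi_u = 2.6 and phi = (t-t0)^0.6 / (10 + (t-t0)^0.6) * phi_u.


dt = 1008 - 14 = 994
phi = 994^0.6 / (10 + 994^0.6) * 2.6
= 2.243

2.243


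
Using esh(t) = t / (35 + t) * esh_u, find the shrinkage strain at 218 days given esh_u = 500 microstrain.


esh(218) = 218 / (35 + 218) * 500
= 218 / 253 * 500
= 430.8 microstrain

430.8


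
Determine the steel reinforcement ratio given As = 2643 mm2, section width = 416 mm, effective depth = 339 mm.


rho = As / (b * d)
= 2643 / (416 * 339)
= 0.0187

0.0187


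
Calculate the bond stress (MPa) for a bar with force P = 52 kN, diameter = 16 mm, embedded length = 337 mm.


u = P / (pi * db * ld)
= 52 * 1000 / (pi * 16 * 337)
= 3.07 MPa

3.07


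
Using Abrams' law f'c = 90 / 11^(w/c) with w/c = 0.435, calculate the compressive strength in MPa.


f'c = 90 / 11^0.435
= 90 / 2.838
= 31.71 MPa

31.71


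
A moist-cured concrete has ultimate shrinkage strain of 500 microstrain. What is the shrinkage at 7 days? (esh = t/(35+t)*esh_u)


esh(7) = 7 / (35 + 7) * 500
= 7 / 42 * 500
= 83.3 microstrain

83.3


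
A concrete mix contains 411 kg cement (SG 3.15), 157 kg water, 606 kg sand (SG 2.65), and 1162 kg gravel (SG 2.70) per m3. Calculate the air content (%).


Vol cement = 411 / (3.15 * 1000) = 0.130476 m3
Vol water = 157 / 1000 = 0.157 m3
Vol sand = 606 / (2.65 * 1000) = 0.228679 m3
Vol gravel = 1162 / (2.70 * 1000) = 0.43037 m3
Total solid + water volume = 0.946526 m3
Air = (1 - 0.946526) * 100 = 5.35%

5.35


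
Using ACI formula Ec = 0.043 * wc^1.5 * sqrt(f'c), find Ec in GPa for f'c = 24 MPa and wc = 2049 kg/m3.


Ec = 0.043 * 2049^1.5 * sqrt(24) / 1000
= 19.54 GPa

19.54


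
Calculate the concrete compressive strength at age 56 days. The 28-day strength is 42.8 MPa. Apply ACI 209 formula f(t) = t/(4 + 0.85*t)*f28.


f(56) = 56 / (4 + 0.85 * 56) * 42.8
= 56 / 51.6 * 42.8
= 46.45 MPa

46.45


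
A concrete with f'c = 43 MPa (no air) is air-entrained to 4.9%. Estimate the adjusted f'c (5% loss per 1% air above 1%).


Strength loss = (4.9 - 1) * 5 = 19.5%
f'c = 43 * (1 - 19.5/100)
= 34.61 MPa

34.61


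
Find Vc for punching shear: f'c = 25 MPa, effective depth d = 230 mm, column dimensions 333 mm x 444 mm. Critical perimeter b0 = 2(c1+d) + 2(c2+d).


b0 = 2*(333 + 230) + 2*(444 + 230) = 2474 mm
Vc = 0.33 * sqrt(25) * 2474 * 230 / 1000
= 938.88 kN

938.88


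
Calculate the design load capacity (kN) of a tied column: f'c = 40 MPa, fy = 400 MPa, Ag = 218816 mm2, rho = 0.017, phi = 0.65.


Ast = rho * Ag = 0.017 * 218816 = 3719.872 mm2
phi*Pn = 0.65 * 0.80 * (0.85 * 40 * (218816 - 3719.872) + 400 * 3719.872) / 1000
= 4576.63 kN

4576.63


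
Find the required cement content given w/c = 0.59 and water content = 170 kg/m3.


Cement = water / (w/c)
= 170 / 0.59
= 288.1 kg/m3

288.1


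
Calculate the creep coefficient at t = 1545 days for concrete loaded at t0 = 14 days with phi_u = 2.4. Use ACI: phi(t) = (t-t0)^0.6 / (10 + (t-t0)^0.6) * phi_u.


dt = 1545 - 14 = 1531
phi = 1531^0.6 / (10 + 1531^0.6) * 2.4
= 2.138

2.138


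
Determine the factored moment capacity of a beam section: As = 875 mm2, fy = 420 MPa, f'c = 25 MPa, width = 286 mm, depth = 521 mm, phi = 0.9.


a = As * fy / (0.85 * f'c * b)
= 875 * 420 / (0.85 * 25 * 286)
= 60.4689 mm
Mn = As * fy * (d - a/2) / 10^6
= 180.3563 kN-m
phi*Mn = 0.9 * 180.3563 = 162.32 kN-m

162.32
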